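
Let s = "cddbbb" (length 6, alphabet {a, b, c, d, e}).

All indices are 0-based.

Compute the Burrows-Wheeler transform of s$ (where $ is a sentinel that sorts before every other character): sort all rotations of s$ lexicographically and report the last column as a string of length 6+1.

rank  rotation last
    0  $cddbbb  b
    1  b$cddbb  b
    2  bb$cddb  b
    3  bbb$cdd  d
    4  cddbbb$  $
    5  dbbb$cd  d
    6  ddbbb$c  c

bbbd$dc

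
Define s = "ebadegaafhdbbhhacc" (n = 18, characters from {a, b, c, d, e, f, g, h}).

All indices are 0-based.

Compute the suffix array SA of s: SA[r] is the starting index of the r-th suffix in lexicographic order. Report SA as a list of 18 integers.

[6, 15, 2, 7, 1, 11, 12, 17, 16, 10, 3, 0, 4, 8, 5, 14, 9, 13]

sorted suffixes:
  #0 SA[0]=6  'aafhdbbhhacc'
  #1 SA[1]=15  'acc'
  #2 SA[2]=2  'adegaafhdbbhhacc'
  #3 SA[3]=7  'afhdbbhhacc'
  #4 SA[4]=1  'badegaafhdbbhhacc'
  #5 SA[5]=11  'bbhhacc'
  #6 SA[6]=12  'bhhacc'
  #7 SA[7]=17  'c'
  #8 SA[8]=16  'cc'
  #9 SA[9]=10  'dbbhhacc'
  #10 SA[10]=3  'degaafhdbbhhacc'
  #11 SA[11]=0  'ebadegaafhdbbhhacc'
  #12 SA[12]=4  'egaafhdbbhhacc'
  #13 SA[13]=8  'fhdbbhhacc'
  #14 SA[14]=5  'gaafhdbbhhacc'
  #15 SA[15]=14  'hacc'
  #16 SA[16]=9  'hdbbhhacc'
  #17 SA[17]=13  'hhacc'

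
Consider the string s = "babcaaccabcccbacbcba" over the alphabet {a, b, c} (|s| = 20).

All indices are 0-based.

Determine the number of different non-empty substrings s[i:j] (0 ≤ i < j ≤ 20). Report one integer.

180

rank | idx | suffix
   0 |  19 | a
   1 |   4 | aaccabcccbacbcba
   2 |   1 | abcaaccabcccbacbcba
   3 |   8 | abcccbacbcba
   4 |  14 | acbcba
   5 |   5 | accabcccbacbcba
   6 |  18 | ba
   7 |   0 | babcaaccabcccbacbcba
   8 |  13 | bacbcba
   9 |   2 | bcaaccabcccbacbcba
  10 |  16 | bcba
  11 |   9 | bcccbacbcba
  12 |   3 | caaccabcccbacbcba
  13 |   7 | cabcccbacbcba
  14 |  17 | cba
  15 |  12 | cbacbcba
  16 |  15 | cbcba
  17 |   6 | ccabcccbacbcba
  18 |  11 | ccbacbcba
  19 |  10 | cccbacbcba

SA = [19, 4, 1, 8, 14, 5, 18, 0, 13, 2, 16, 9, 3, 7, 17, 12, 15, 6, 11, 10]
i: (SA[i-1],SA[i]) lcp shared
  1: (19,4) 1 'a'
  2: (4,1) 1 'a'
  3: (1,8) 3 'abc'
  4: (8,14) 1 'a'
  5: (14,5) 2 'ac'
  6: (5,18) 0 ''
  7: (18,0) 2 'ba'
  8: (0,13) 2 'ba'
  9: (13,2) 1 'b'
  10: (2,16) 2 'bc'
  11: (16,9) 2 'bc'
  12: (9,3) 0 ''
  13: (3,7) 2 'ca'
  14: (7,17) 1 'c'
  15: (17,12) 3 'cba'
  16: (12,15) 2 'cb'
  17: (15,6) 1 'c'
  18: (6,11) 2 'cc'
  19: (11,10) 2 'cc'

n(n+1)/2 = 20·21/2 = 210
Σ LCP = 0 + 1 + 1 + 3 + 1 + 2 + 0 + 2 + 2 + 1 + 2 + 2 + 0 + 2 + 1 + 3 + 2 + 1 + 2 + 2 = 30
distinct = 210 − 30 = 180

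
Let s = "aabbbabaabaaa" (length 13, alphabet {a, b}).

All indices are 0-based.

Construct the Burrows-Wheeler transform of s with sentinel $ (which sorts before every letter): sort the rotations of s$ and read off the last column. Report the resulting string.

rank  rotation        last
    0  $aabbbabaabaaa  a
    1  a$aabbbabaabaa  a
    2  aa$aabbbabaaba  a
    3  aaa$aabbbabaab  b
    4  aabaaa$aabbbab  b
    5  aabbbabaabaaa$  $
    6  abaaa$aabbbaba  a
    7  abaabaaa$aabbb  b
    8  abbbabaabaaa$a  a
    9  baaa$aabbbabaa  a
   10  baabaaa$aabbba  a
   11  babaabaaa$aabb  b
   12  bbabaabaaa$aab  b
   13  bbbabaabaaa$aa  a

aaabb$abaaabba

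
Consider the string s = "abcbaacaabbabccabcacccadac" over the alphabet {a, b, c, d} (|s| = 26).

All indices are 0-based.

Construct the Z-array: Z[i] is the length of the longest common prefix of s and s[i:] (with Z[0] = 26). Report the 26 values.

[26, 0, 0, 0, 1, 1, 0, 1, 2, 0, 0, 3, 0, 0, 0, 3, 0, 0, 1, 0, 0, 0, 1, 0, 1, 0]

Z[0]=26
i=1: fresh scan; Z[1]=0
i=2: fresh scan; Z[2]=0
i=3: fresh scan; Z[3]=0
i=4: fresh scan; Z[4]=1 extend→box=[4,5)
i=5: fresh scan; Z[5]=1 extend→box=[5,6)
i=6: fresh scan; Z[6]=0
i=7: fresh scan; Z[7]=1 extend→box=[7,8)
i=8: fresh scan; Z[8]=2 extend→box=[8,10)
i=9: min(r-i=1, Z[1]=0)=0; Z[9]=0
i=10: fresh scan; Z[10]=0
i=11: fresh scan; Z[11]=3 extend→box=[11,14)
i=12: min(r-i=2, Z[1]=0)=0; Z[12]=0
i=13: min(r-i=1, Z[2]=0)=0; Z[13]=0
i=14: fresh scan; Z[14]=0
i=15: fresh scan; Z[15]=3 extend→box=[15,18)
i=16: min(r-i=2, Z[1]=0)=0; Z[16]=0
i=17: min(r-i=1, Z[2]=0)=0; Z[17]=0
i=18: fresh scan; Z[18]=1 extend→box=[18,19)
i=19: fresh scan; Z[19]=0
i=20: fresh scan; Z[20]=0
i=21: fresh scan; Z[21]=0
i=22: fresh scan; Z[22]=1 extend→box=[22,23)
i=23: fresh scan; Z[23]=0
i=24: fresh scan; Z[24]=1 extend→box=[24,25)
i=25: fresh scan; Z[25]=0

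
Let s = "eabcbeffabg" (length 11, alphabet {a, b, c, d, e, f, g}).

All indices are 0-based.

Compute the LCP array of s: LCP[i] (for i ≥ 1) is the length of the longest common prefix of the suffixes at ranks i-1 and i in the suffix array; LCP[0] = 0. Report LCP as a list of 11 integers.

rank | idx | suffix
   0 |   1 | abcbeffabg
   1 |   8 | abg
   2 |   2 | bcbeffabg
   3 |   4 | beffabg
   4 |   9 | bg
   5 |   3 | cbeffabg
   6 |   0 | eabcbeffabg
   7 |   5 | effabg
   8 |   7 | fabg
   9 |   6 | ffabg
  10 |  10 | g

SA = [1, 8, 2, 4, 9, 3, 0, 5, 7, 6, 10]
[i] adj suffixes → lcp
  [1] 1/8 → 2 ('ab')
  [2] 8/2 → 0 ('')
  [3] 2/4 → 1 ('b')
  [4] 4/9 → 1 ('b')
  [5] 9/3 → 0 ('')
  [6] 3/0 → 0 ('')
  [7] 0/5 → 1 ('e')
  [8] 5/7 → 0 ('')
  [9] 7/6 → 1 ('f')
  [10] 6/10 → 0 ('')

[0, 2, 0, 1, 1, 0, 0, 1, 0, 1, 0]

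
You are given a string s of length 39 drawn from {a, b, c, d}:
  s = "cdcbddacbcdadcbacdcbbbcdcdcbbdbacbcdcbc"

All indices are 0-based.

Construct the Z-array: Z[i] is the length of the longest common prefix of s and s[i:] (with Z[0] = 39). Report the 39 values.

[39, 0, 1, 0, 0, 0, 0, 1, 0, 2, 0, 0, 0, 1, 0, 0, 4, 0, 1, 0, 0, 0, 3, 0, 4, 0, 1, 0, 0, 0, 0, 0, 1, 0, 4, 0, 1, 0, 1]

Z[0]=39
i=1: outside box; Z[1]=0
i=2: outside box; Z[2]=1 scan→box=[2,3)
i=3: outside box; Z[3]=0
i=4: outside box; Z[4]=0
i=5: outside box; Z[5]=0
i=6: outside box; Z[6]=0
i=7: outside box; Z[7]=1 scan→box=[7,8)
i=8: outside box; Z[8]=0
i=9: outside box; Z[9]=2 scan→box=[9,11)
i=10: min(r-i=1, Z[1]=0)=0; Z[10]=0
i=11: outside box; Z[11]=0
i=12: outside box; Z[12]=0
i=13: outside box; Z[13]=1 scan→box=[13,14)
i=14: outside box; Z[14]=0
i=15: outside box; Z[15]=0
i=16: outside box; Z[16]=4 scan→box=[16,20)
i=17: min(r-i=3, Z[1]=0)=0; Z[17]=0
i=18: min(r-i=2, Z[2]=1)=1; Z[18]=1
i=19: min(r-i=1, Z[3]=0)=0; Z[19]=0
i=20: outside box; Z[20]=0
i=21: outside box; Z[21]=0
i=22: outside box; Z[22]=3 scan→box=[22,25)
i=23: min(r-i=2, Z[1]=0)=0; Z[23]=0
i=24: min(r-i=1, Z[2]=1)=1; Z[24]=4 scan→box=[24,28)
i=25: min(r-i=3, Z[1]=0)=0; Z[25]=0
i=26: min(r-i=2, Z[2]=1)=1; Z[26]=1
i=27: min(r-i=1, Z[3]=0)=0; Z[27]=0
i=28: outside box; Z[28]=0
i=29: outside box; Z[29]=0
i=30: outside box; Z[30]=0
i=31: outside box; Z[31]=0
i=32: outside box; Z[32]=1 scan→box=[32,33)
i=33: outside box; Z[33]=0
i=34: outside box; Z[34]=4 scan→box=[34,38)
i=35: min(r-i=3, Z[1]=0)=0; Z[35]=0
i=36: min(r-i=2, Z[2]=1)=1; Z[36]=1
i=37: min(r-i=1, Z[3]=0)=0; Z[37]=0
i=38: outside box; Z[38]=1 scan→box=[38,39)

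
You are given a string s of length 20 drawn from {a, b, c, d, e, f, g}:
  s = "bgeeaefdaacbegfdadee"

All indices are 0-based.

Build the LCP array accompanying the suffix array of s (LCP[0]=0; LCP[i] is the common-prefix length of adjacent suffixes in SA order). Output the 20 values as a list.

[0, 1, 1, 1, 0, 1, 0, 0, 2, 1, 0, 1, 1, 2, 1, 1, 0, 3, 0, 1]

sorted suffixes:
  #0 SA[0]=8  'aacbegfdadee'
  #1 SA[1]=9  'acbegfdadee'
  #2 SA[2]=16  'adee'
  #3 SA[3]=4  'aefdaacbegfdadee'
  #4 SA[4]=11  'begfdadee'
  #5 SA[5]=0  'bgeeaefdaacbegfdadee'
  #6 SA[6]=10  'cbegfdadee'
  #7 SA[7]=7  'daacbegfdadee'
  #8 SA[8]=15  'dadee'
  #9 SA[9]=17  'dee'
  #10 SA[10]=19  'e'
  #11 SA[11]=3  'eaefdaacbegfdadee'
  #12 SA[12]=18  'ee'
  #13 SA[13]=2  'eeaefdaacbegfdadee'
  #14 SA[14]=5  'efdaacbegfdadee'
  #15 SA[15]=12  'egfdadee'
  #16 SA[16]=6  'fdaacbegfdadee'
  #17 SA[17]=14  'fdadee'
  #18 SA[18]=1  'geeaefdaacbegfdadee'
  #19 SA[19]=13  'gfdadee'

SA = [8, 9, 16, 4, 11, 0, 10, 7, 15, 17, 19, 3, 18, 2, 5, 12, 6, 14, 1, 13]
rank  pair      lcp
   1  s[8:],s[9:]  1  'a'
   2  s[9:],s[16:]  1  'a'
   3  s[16:],s[4:]  1  'a'
   4  s[4:],s[11:]  0  ''
   5  s[11:],s[0:]  1  'b'
   6  s[0:],s[10:]  0  ''
   7  s[10:],s[7:]  0  ''
   8  s[7:],s[15:]  2  'da'
   9  s[15:],s[17:]  1  'd'
  10  s[17:],s[19:]  0  ''
  11  s[19:],s[3:]  1  'e'
  12  s[3:],s[18:]  1  'e'
  13  s[18:],s[2:]  2  'ee'
  14  s[2:],s[5:]  1  'e'
  15  s[5:],s[12:]  1  'e'
  16  s[12:],s[6:]  0  ''
  17  s[6:],s[14:]  3  'fda'
  18  s[14:],s[1:]  0  ''
  19  s[1:],s[13:]  1  'g'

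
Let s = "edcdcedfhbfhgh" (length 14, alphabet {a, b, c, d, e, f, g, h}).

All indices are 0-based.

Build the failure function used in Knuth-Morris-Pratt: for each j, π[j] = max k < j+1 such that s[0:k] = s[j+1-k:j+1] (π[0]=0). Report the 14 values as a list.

[0, 0, 0, 0, 0, 1, 2, 0, 0, 0, 0, 0, 0, 0]

π[0] = 0
j=1 s[j]='d': π[1]=0 (border '')
j=2 s[j]='c': π[2]=0 (border '')
j=3 s[j]='d': π[3]=0 (border '')
j=4 s[j]='c': π[4]=0 (border '')
j=5 s[j]='e': π[5]=1 (border 'e')
j=6 s[j]='d': π[6]=2 (border 'ed')
j=7 s[j]='f': k: 2→0; π[7]=0 (border '')
j=8 s[j]='h': π[8]=0 (border '')
j=9 s[j]='b': π[9]=0 (border '')
j=10 s[j]='f': π[10]=0 (border '')
j=11 s[j]='h': π[11]=0 (border '')
j=12 s[j]='g': π[12]=0 (border '')
j=13 s[j]='h': π[13]=0 (border '')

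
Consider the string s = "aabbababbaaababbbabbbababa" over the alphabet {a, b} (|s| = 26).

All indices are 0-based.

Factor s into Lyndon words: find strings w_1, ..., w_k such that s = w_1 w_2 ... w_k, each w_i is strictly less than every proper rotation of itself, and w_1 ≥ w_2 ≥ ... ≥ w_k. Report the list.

emit factor 1: 'aabbababb' (i=0, period=9)
emit factor 2: 'aaababbbabbbabab' (i=9, period=16)
emit factor 3: 'a' (i=25, period=1)

["aabbababb", "aaababbbabbbabab", "a"]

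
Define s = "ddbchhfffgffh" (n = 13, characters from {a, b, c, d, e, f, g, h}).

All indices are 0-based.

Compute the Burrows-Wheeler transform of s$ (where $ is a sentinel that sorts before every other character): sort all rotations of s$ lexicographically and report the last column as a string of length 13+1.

hdbd$hfgffffhc

rank  rotation        last
    0  $ddbchhfffgffh  h
    1  bchhfffgffh$dd  d
    2  chhfffgffh$ddb  b
    3  dbchhfffgffh$d  d
    4  ddbchhfffgffh$  $
    5  fffgffh$ddbchh  h
    6  ffgffh$ddbchhf  f
    7  ffh$ddbchhfffg  g
    8  fgffh$ddbchhff  f
    9  fh$ddbchhfffgf  f
   10  gffh$ddbchhfff  f
   11  h$ddbchhfffgff  f
   12  hfffgffh$ddbch  h
   13  hhfffgffh$ddbc  c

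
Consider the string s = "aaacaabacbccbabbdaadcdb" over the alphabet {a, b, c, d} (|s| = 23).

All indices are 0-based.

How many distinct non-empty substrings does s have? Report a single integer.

sorted suffixes:
  #0 SA[0]=0  'aaacaabacbccbabbdaadcdb'
  #1 SA[1]=4  'aabacbccbabbdaadcdb'
  #2 SA[2]=1  'aacaabacbccbabbdaadcdb'
  #3 SA[3]=17  'aadcdb'
  #4 SA[4]=5  'abacbccbabbdaadcdb'
  #5 SA[5]=13  'abbdaadcdb'
  #6 SA[6]=2  'acaabacbccbabbdaadcdb'
  #7 SA[7]=7  'acbccbabbdaadcdb'
  #8 SA[8]=18  'adcdb'
  #9 SA[9]=22  'b'
  #10 SA[10]=12  'babbdaadcdb'
  #11 SA[11]=6  'bacbccbabbdaadcdb'
  #12 SA[12]=14  'bbdaadcdb'
  #13 SA[13]=9  'bccbabbdaadcdb'
  #14 SA[14]=15  'bdaadcdb'
  #15 SA[15]=3  'caabacbccbabbdaadcdb'
  #16 SA[16]=11  'cbabbdaadcdb'
  #17 SA[17]=8  'cbccbabbdaadcdb'
  #18 SA[18]=10  'ccbabbdaadcdb'
  #19 SA[19]=20  'cdb'
  #20 SA[20]=16  'daadcdb'
  #21 SA[21]=21  'db'
  #22 SA[22]=19  'dcdb'

SA = [0, 4, 1, 17, 5, 13, 2, 7, 18, 22, 12, 6, 14, 9, 15, 3, 11, 8, 10, 20, 16, 21, 19]
i: (SA[i-1],SA[i]) lcp shared
  1: (0,4) 2 'aa'
  2: (4,1) 2 'aa'
  3: (1,17) 2 'aa'
  4: (17,5) 1 'a'
  5: (5,13) 2 'ab'
  6: (13,2) 1 'a'
  7: (2,7) 2 'ac'
  8: (7,18) 1 'a'
  9: (18,22) 0 ''
  10: (22,12) 1 'b'
  11: (12,6) 2 'ba'
  12: (6,14) 1 'b'
  13: (14,9) 1 'b'
  14: (9,15) 1 'b'
  15: (15,3) 0 ''
  16: (3,11) 1 'c'
  17: (11,8) 2 'cb'
  18: (8,10) 1 'c'
  19: (10,20) 1 'c'
  20: (20,16) 0 ''
  21: (16,21) 1 'd'
  22: (21,19) 1 'd'

n(n+1)/2 = 23·24/2 = 276
Σ LCP = 0 + 2 + 2 + 2 + 1 + 2 + 1 + 2 + 1 + 0 + 1 + 2 + 1 + 1 + 1 + 0 + 1 + 2 + 1 + 1 + 0 + 1 + 1 = 26
distinct = 276 − 26 = 250

250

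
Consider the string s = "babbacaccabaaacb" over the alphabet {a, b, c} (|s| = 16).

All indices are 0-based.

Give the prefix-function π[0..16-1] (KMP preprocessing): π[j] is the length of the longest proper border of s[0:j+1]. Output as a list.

[0, 0, 1, 1, 2, 0, 0, 0, 0, 0, 1, 2, 0, 0, 0, 1]

π[0] = 0
j=1 s[j]='a': π[1]=0 (border '')
j=2 s[j]='b': π[2]=1 (border 'b')
j=3 s[j]='b': k: 1→0; π[3]=1 (border 'b')
j=4 s[j]='a': π[4]=2 (border 'ba')
j=5 s[j]='c': k: 2→0; π[5]=0 (border '')
j=6 s[j]='a': π[6]=0 (border '')
j=7 s[j]='c': π[7]=0 (border '')
j=8 s[j]='c': π[8]=0 (border '')
j=9 s[j]='a': π[9]=0 (border '')
j=10 s[j]='b': π[10]=1 (border 'b')
j=11 s[j]='a': π[11]=2 (border 'ba')
j=12 s[j]='a': k: 2→0; π[12]=0 (border '')
j=13 s[j]='a': π[13]=0 (border '')
j=14 s[j]='c': π[14]=0 (border '')
j=15 s[j]='b': π[15]=1 (border 'b')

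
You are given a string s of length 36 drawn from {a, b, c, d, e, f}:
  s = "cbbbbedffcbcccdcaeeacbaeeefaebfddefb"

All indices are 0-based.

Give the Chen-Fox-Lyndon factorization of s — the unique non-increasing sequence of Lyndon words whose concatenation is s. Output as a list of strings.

emit factor 1: 'c' (i=0, period=1)
emit factor 2: 'bbbbedffcbcccdc' (i=1, period=15)
emit factor 3: 'aee' (i=16, period=3)
emit factor 4: 'acbaeeefaebfddefb' (i=19, period=17)

["c", "bbbbedffcbcccdc", "aee", "acbaeeefaebfddefb"]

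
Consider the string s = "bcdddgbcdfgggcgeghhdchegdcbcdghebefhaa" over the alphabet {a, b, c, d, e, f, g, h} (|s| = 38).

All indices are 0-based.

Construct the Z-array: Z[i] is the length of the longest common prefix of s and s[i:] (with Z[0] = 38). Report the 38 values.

Z[0]=38
i=1: outside box; Z[1]=0
i=2: outside box; Z[2]=0
i=3: outside box; Z[3]=0
i=4: outside box; Z[4]=0
i=5: outside box; Z[5]=0
i=6: outside box; Z[6]=3 grow→box=[6,9)
i=7: min(r-i=2, Z[1]=0)=0; Z[7]=0
i=8: min(r-i=1, Z[2]=0)=0; Z[8]=0
i=9: outside box; Z[9]=0
i=10: outside box; Z[10]=0
i=11: outside box; Z[11]=0
i=12: outside box; Z[12]=0
i=13: outside box; Z[13]=0
i=14: outside box; Z[14]=0
i=15: outside box; Z[15]=0
i=16: outside box; Z[16]=0
i=17: outside box; Z[17]=0
i=18: outside box; Z[18]=0
i=19: outside box; Z[19]=0
i=20: outside box; Z[20]=0
i=21: outside box; Z[21]=0
i=22: outside box; Z[22]=0
i=23: outside box; Z[23]=0
i=24: outside box; Z[24]=0
i=25: outside box; Z[25]=0
i=26: outside box; Z[26]=3 grow→box=[26,29)
i=27: min(r-i=2, Z[1]=0)=0; Z[27]=0
i=28: min(r-i=1, Z[2]=0)=0; Z[28]=0
i=29: outside box; Z[29]=0
i=30: outside box; Z[30]=0
i=31: outside box; Z[31]=0
i=32: outside box; Z[32]=1 grow→box=[32,33)
i=33: outside box; Z[33]=0
i=34: outside box; Z[34]=0
i=35: outside box; Z[35]=0
i=36: outside box; Z[36]=0
i=37: outside box; Z[37]=0

[38, 0, 0, 0, 0, 0, 3, 0, 0, 0, 0, 0, 0, 0, 0, 0, 0, 0, 0, 0, 0, 0, 0, 0, 0, 0, 3, 0, 0, 0, 0, 0, 1, 0, 0, 0, 0, 0]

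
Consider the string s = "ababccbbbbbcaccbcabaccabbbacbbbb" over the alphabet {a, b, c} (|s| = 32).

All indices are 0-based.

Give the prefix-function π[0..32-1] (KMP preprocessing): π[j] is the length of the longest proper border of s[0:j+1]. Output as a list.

[0, 0, 1, 2, 0, 0, 0, 0, 0, 0, 0, 0, 1, 0, 0, 0, 0, 1, 2, 3, 0, 0, 1, 2, 0, 0, 1, 0, 0, 0, 0, 0]

π[0] = 0
j=1 s[j]='b': π[1]=0 (border '')
j=2 s[j]='a': π[2]=1 (border 'a')
j=3 s[j]='b': π[3]=2 (border 'ab')
j=4 s[j]='c': k: 2→0; π[4]=0 (border '')
j=5 s[j]='c': π[5]=0 (border '')
j=6 s[j]='b': π[6]=0 (border '')
j=7 s[j]='b': π[7]=0 (border '')
j=8 s[j]='b': π[8]=0 (border '')
j=9 s[j]='b': π[9]=0 (border '')
j=10 s[j]='b': π[10]=0 (border '')
j=11 s[j]='c': π[11]=0 (border '')
j=12 s[j]='a': π[12]=1 (border 'a')
j=13 s[j]='c': k: 1→0; π[13]=0 (border '')
j=14 s[j]='c': π[14]=0 (border '')
j=15 s[j]='b': π[15]=0 (border '')
j=16 s[j]='c': π[16]=0 (border '')
j=17 s[j]='a': π[17]=1 (border 'a')
j=18 s[j]='b': π[18]=2 (border 'ab')
j=19 s[j]='a': π[19]=3 (border 'aba')
j=20 s[j]='c': k: 3→1→0; π[20]=0 (border '')
j=21 s[j]='c': π[21]=0 (border '')
j=22 s[j]='a': π[22]=1 (border 'a')
j=23 s[j]='b': π[23]=2 (border 'ab')
j=24 s[j]='b': k: 2→0; π[24]=0 (border '')
j=25 s[j]='b': π[25]=0 (border '')
j=26 s[j]='a': π[26]=1 (border 'a')
j=27 s[j]='c': k: 1→0; π[27]=0 (border '')
j=28 s[j]='b': π[28]=0 (border '')
j=29 s[j]='b': π[29]=0 (border '')
j=30 s[j]='b': π[30]=0 (border '')
j=31 s[j]='b': π[31]=0 (border '')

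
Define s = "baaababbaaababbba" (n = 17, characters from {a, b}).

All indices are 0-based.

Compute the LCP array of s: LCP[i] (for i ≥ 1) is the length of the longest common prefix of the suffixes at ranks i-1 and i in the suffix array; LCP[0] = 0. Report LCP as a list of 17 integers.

[0, 1, 7, 2, 6, 1, 5, 2, 3, 0, 2, 8, 2, 4, 1, 3, 2]

sorted suffixes:
  #0 SA[0]=16  'a'
  #1 SA[1]=1  'aaababbaaababbba'
  #2 SA[2]=8  'aaababbba'
  #3 SA[3]=2  'aababbaaababbba'
  #4 SA[4]=9  'aababbba'
  #5 SA[5]=3  'ababbaaababbba'
  #6 SA[6]=10  'ababbba'
  #7 SA[7]=5  'abbaaababbba'
  #8 SA[8]=12  'abbba'
  #9 SA[9]=15  'ba'
  #10 SA[10]=0  'baaababbaaababbba'
  #11 SA[11]=7  'baaababbba'
  #12 SA[12]=4  'babbaaababbba'
  #13 SA[13]=11  'babbba'
  #14 SA[14]=14  'bba'
  #15 SA[15]=6  'bbaaababbba'
  #16 SA[16]=13  'bbba'

SA = [16, 1, 8, 2, 9, 3, 10, 5, 12, 15, 0, 7, 4, 11, 14, 6, 13]
[i] adj suffixes → lcp
  [1] 16/1 → 1 ('a')
  [2] 1/8 → 7 ('aaababb')
  [3] 8/2 → 2 ('aa')
  [4] 2/9 → 6 ('aababb')
  [5] 9/3 → 1 ('a')
  [6] 3/10 → 5 ('ababb')
  [7] 10/5 → 2 ('ab')
  [8] 5/12 → 3 ('abb')
  [9] 12/15 → 0 ('')
  [10] 15/0 → 2 ('ba')
  [11] 0/7 → 8 ('baaababb')
  [12] 7/4 → 2 ('ba')
  [13] 4/11 → 4 ('babb')
  [14] 11/14 → 1 ('b')
  [15] 14/6 → 3 ('bba')
  [16] 6/13 → 2 ('bb')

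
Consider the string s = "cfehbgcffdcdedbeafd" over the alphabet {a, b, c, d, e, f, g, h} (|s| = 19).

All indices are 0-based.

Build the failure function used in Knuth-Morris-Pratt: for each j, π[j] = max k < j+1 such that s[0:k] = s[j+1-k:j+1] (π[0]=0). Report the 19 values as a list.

[0, 0, 0, 0, 0, 0, 1, 2, 0, 0, 1, 0, 0, 0, 0, 0, 0, 0, 0]

π[0] = 0
j=1 s[j]='f': π[1]=0 (border '')
j=2 s[j]='e': π[2]=0 (border '')
j=3 s[j]='h': π[3]=0 (border '')
j=4 s[j]='b': π[4]=0 (border '')
j=5 s[j]='g': π[5]=0 (border '')
j=6 s[j]='c': π[6]=1 (border 'c')
j=7 s[j]='f': π[7]=2 (border 'cf')
j=8 s[j]='f': k: 2→0; π[8]=0 (border '')
j=9 s[j]='d': π[9]=0 (border '')
j=10 s[j]='c': π[10]=1 (border 'c')
j=11 s[j]='d': k: 1→0; π[11]=0 (border '')
j=12 s[j]='e': π[12]=0 (border '')
j=13 s[j]='d': π[13]=0 (border '')
j=14 s[j]='b': π[14]=0 (border '')
j=15 s[j]='e': π[15]=0 (border '')
j=16 s[j]='a': π[16]=0 (border '')
j=17 s[j]='f': π[17]=0 (border '')
j=18 s[j]='d': π[18]=0 (border '')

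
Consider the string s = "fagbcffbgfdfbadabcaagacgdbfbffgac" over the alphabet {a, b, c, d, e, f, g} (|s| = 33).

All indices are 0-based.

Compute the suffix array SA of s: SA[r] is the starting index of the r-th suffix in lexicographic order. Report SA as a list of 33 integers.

[18, 15, 31, 21, 13, 19, 1, 12, 16, 3, 25, 27, 7, 32, 17, 4, 22, 14, 24, 10, 0, 11, 26, 6, 9, 5, 28, 29, 30, 20, 2, 23, 8]

rank→(start, suffix):
  0 → (18, 'aagacgdbfbffgac')
  1 → (15, 'abcaagacgdbfbffgac')
  2 → (31, 'ac')
  3 → (21, 'acgdbfbffgac')
  4 → (13, 'adabcaagacgdbfbffgac')
  5 → (19, 'agacgdbfbffgac')
  6 → (1, 'agbcffbgfdfbadabcaagacgdbfbffgac')
  7 → (12, 'badabcaagacgdbfbffgac')
  8 → (16, 'bcaagacgdbfbffgac')
  9 → (3, 'bcffbgfdfbadabcaagacgdbfbffgac')
  10 → (25, 'bfbffgac')
  11 → (27, 'bffgac')
  12 → (7, 'bgfdfbadabcaagacgdbfbffgac')
  13 → (32, 'c')
  14 → (17, 'caagacgdbfbffgac')
  15 → (4, 'cffbgfdfbadabcaagacgdbfbffgac')
  16 → (22, 'cgdbfbffgac')
  17 → (14, 'dabcaagacgdbfbffgac')
  18 → (24, 'dbfbffgac')
  19 → (10, 'dfbadabcaagacgdbfbffgac')
  20 → (0, 'fagbcffbgfdfbadabcaagacgdbfbffgac')
  21 → (11, 'fbadabcaagacgdbfbffgac')
  22 → (26, 'fbffgac')
  23 → (6, 'fbgfdfbadabcaagacgdbfbffgac')
  24 → (9, 'fdfbadabcaagacgdbfbffgac')
  25 → (5, 'ffbgfdfbadabcaagacgdbfbffgac')
  26 → (28, 'ffgac')
  27 → (29, 'fgac')
  28 → (30, 'gac')
  29 → (20, 'gacgdbfbffgac')
  30 → (2, 'gbcffbgfdfbadabcaagacgdbfbffgac')
  31 → (23, 'gdbfbffgac')
  32 → (8, 'gfdfbadabcaagacgdbfbffgac')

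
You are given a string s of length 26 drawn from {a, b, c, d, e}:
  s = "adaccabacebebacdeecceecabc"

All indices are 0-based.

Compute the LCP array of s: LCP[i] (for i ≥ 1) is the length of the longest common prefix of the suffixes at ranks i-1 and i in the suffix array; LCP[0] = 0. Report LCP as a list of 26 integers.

rank→(start, suffix):
  0 → (5, 'abacebebacdeecceecabc')
  1 → (23, 'abc')
  2 → (2, 'accabacebebacdeecceecabc')
  3 → (13, 'acdeecceecabc')
  4 → (7, 'acebebacdeecceecabc')
  5 → (0, 'adaccabacebebacdeecceecabc')
  6 → (12, 'bacdeecceecabc')
  7 → (6, 'bacebebacdeecceecabc')
  8 → (24, 'bc')
  9 → (10, 'bebacdeecceecabc')
  10 → (25, 'c')
  11 → (4, 'cabacebebacdeecceecabc')
  12 → (22, 'cabc')
  13 → (3, 'ccabacebebacdeecceecabc')
  14 → (18, 'cceecabc')
  15 → (14, 'cdeecceecabc')
  16 → (8, 'cebebacdeecceecabc')
  17 → (19, 'ceecabc')
  18 → (1, 'daccabacebebacdeecceecabc')
  19 → (15, 'deecceecabc')
  20 → (11, 'ebacdeecceecabc')
  21 → (9, 'ebebacdeecceecabc')
  22 → (21, 'ecabc')
  23 → (17, 'ecceecabc')
  24 → (20, 'eecabc')
  25 → (16, 'eecceecabc')

SA = [5, 23, 2, 13, 7, 0, 12, 6, 24, 10, 25, 4, 22, 3, 18, 14, 8, 19, 1, 15, 11, 9, 21, 17, 20, 16]
rank  pair      lcp
   1  s[5:],s[23:]  2  'ab'
   2  s[23:],s[2:]  1  'a'
   3  s[2:],s[13:]  2  'ac'
   4  s[13:],s[7:]  2  'ac'
   5  s[7:],s[0:]  1  'a'
   6  s[0:],s[12:]  0  ''
   7  s[12:],s[6:]  3  'bac'
   8  s[6:],s[24:]  1  'b'
   9  s[24:],s[10:]  1  'b'
  10  s[10:],s[25:]  0  ''
  11  s[25:],s[4:]  1  'c'
  12  s[4:],s[22:]  3  'cab'
  13  s[22:],s[3:]  1  'c'
  14  s[3:],s[18:]  2  'cc'
  15  s[18:],s[14:]  1  'c'
  16  s[14:],s[8:]  1  'c'
  17  s[8:],s[19:]  2  'ce'
  18  s[19:],s[1:]  0  ''
  19  s[1:],s[15:]  1  'd'
  20  s[15:],s[11:]  0  ''
  21  s[11:],s[9:]  2  'eb'
  22  s[9:],s[21:]  1  'e'
  23  s[21:],s[17:]  2  'ec'
  24  s[17:],s[20:]  1  'e'
  25  s[20:],s[16:]  3  'eec'

[0, 2, 1, 2, 2, 1, 0, 3, 1, 1, 0, 1, 3, 1, 2, 1, 1, 2, 0, 1, 0, 2, 1, 2, 1, 3]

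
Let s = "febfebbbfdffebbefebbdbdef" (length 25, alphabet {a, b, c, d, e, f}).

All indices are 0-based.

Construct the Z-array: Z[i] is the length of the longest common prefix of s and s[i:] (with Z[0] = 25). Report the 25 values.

[25, 0, 0, 3, 0, 0, 0, 0, 1, 0, 1, 3, 0, 0, 0, 0, 3, 0, 0, 0, 0, 0, 0, 0, 1]

Z[0]=25
i=1: outside box; Z[1]=0
i=2: outside box; Z[2]=0
i=3: outside box; Z[3]=3 grow→box=[3,6)
i=4: min(r-i=2, Z[1]=0)=0; Z[4]=0
i=5: min(r-i=1, Z[2]=0)=0; Z[5]=0
i=6: outside box; Z[6]=0
i=7: outside box; Z[7]=0
i=8: outside box; Z[8]=1 grow→box=[8,9)
i=9: outside box; Z[9]=0
i=10: outside box; Z[10]=1 grow→box=[10,11)
i=11: outside box; Z[11]=3 grow→box=[11,14)
i=12: min(r-i=2, Z[1]=0)=0; Z[12]=0
i=13: min(r-i=1, Z[2]=0)=0; Z[13]=0
i=14: outside box; Z[14]=0
i=15: outside box; Z[15]=0
i=16: outside box; Z[16]=3 grow→box=[16,19)
i=17: min(r-i=2, Z[1]=0)=0; Z[17]=0
i=18: min(r-i=1, Z[2]=0)=0; Z[18]=0
i=19: outside box; Z[19]=0
i=20: outside box; Z[20]=0
i=21: outside box; Z[21]=0
i=22: outside box; Z[22]=0
i=23: outside box; Z[23]=0
i=24: outside box; Z[24]=1 grow→box=[24,25)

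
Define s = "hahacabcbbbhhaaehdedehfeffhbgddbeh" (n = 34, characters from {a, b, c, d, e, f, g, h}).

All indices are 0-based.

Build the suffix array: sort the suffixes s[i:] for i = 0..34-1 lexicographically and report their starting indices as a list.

[13, 5, 3, 14, 1, 8, 9, 6, 31, 27, 10, 4, 7, 30, 29, 17, 19, 18, 23, 32, 15, 20, 22, 24, 25, 28, 33, 12, 2, 0, 26, 16, 21, 11]

rank→(start, suffix):
  0 → (13, 'aaehdedehfeffhbgddbeh')
  1 → (5, 'abcbbbhhaaehdedehfeffhbgddbeh')
  2 → (3, 'acabcbbbhhaaehdedehfeffhbgddbeh')
  3 → (14, 'aehdedehfeffhbgddbeh')
  4 → (1, 'ahacabcbbbhhaaehdedehfeffhbgddbeh')
  5 → (8, 'bbbhhaaehdedehfeffhbgddbeh')
  6 → (9, 'bbhhaaehdedehfeffhbgddbeh')
  7 → (6, 'bcbbbhhaaehdedehfeffhbgddbeh')
  8 → (31, 'beh')
  9 → (27, 'bgddbeh')
  10 → (10, 'bhhaaehdedehfeffhbgddbeh')
  11 → (4, 'cabcbbbhhaaehdedehfeffhbgddbeh')
  12 → (7, 'cbbbhhaaehdedehfeffhbgddbeh')
  13 → (30, 'dbeh')
  14 → (29, 'ddbeh')
  15 → (17, 'dedehfeffhbgddbeh')
  16 → (19, 'dehfeffhbgddbeh')
  17 → (18, 'edehfeffhbgddbeh')
  18 → (23, 'effhbgddbeh')
  19 → (32, 'eh')
  20 → (15, 'ehdedehfeffhbgddbeh')
  21 → (20, 'ehfeffhbgddbeh')
  22 → (22, 'feffhbgddbeh')
  23 → (24, 'ffhbgddbeh')
  24 → (25, 'fhbgddbeh')
  25 → (28, 'gddbeh')
  26 → (33, 'h')
  27 → (12, 'haaehdedehfeffhbgddbeh')
  28 → (2, 'hacabcbbbhhaaehdedehfeffhbgddbeh')
  29 → (0, 'hahacabcbbbhhaaehdedehfeffhbgddbeh')
  30 → (26, 'hbgddbeh')
  31 → (16, 'hdedehfeffhbgddbeh')
  32 → (21, 'hfeffhbgddbeh')
  33 → (11, 'hhaaehdedehfeffhbgddbeh')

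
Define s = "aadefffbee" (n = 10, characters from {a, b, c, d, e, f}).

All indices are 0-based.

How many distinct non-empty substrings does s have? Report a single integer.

rank→(start, suffix):
  0 → (0, 'aadefffbee')
  1 → (1, 'adefffbee')
  2 → (7, 'bee')
  3 → (2, 'defffbee')
  4 → (9, 'e')
  5 → (8, 'ee')
  6 → (3, 'efffbee')
  7 → (6, 'fbee')
  8 → (5, 'ffbee')
  9 → (4, 'fffbee')

SA = [0, 1, 7, 2, 9, 8, 3, 6, 5, 4]
i: (SA[i-1],SA[i]) lcp shared
  1: (0,1) 1 'a'
  2: (1,7) 0 ''
  3: (7,2) 0 ''
  4: (2,9) 0 ''
  5: (9,8) 1 'e'
  6: (8,3) 1 'e'
  7: (3,6) 0 ''
  8: (6,5) 1 'f'
  9: (5,4) 2 'ff'

n(n+1)/2 = 10·11/2 = 55
Σ LCP = 0 + 1 + 0 + 0 + 0 + 1 + 1 + 0 + 1 + 2 = 6
distinct = 55 − 6 = 49

49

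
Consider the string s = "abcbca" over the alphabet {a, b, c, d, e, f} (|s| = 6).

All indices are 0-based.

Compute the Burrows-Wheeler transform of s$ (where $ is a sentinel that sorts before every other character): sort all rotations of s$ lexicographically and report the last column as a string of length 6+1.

ac$cabb

rank  rotation last
    0  $abcbca  a
    1  a$abcbc  c
    2  abcbca$  $
    3  bca$abc  c
    4  bcbca$a  a
    5  ca$abcb  b
    6  cbca$ab  b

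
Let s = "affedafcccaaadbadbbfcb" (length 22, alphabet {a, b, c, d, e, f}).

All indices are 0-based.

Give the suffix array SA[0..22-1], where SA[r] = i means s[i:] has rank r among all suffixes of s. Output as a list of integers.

rank→(start, suffix):
  0 → (10, 'aaadbadbbfcb')
  1 → (11, 'aadbadbbfcb')
  2 → (12, 'adbadbbfcb')
  3 → (15, 'adbbfcb')
  4 → (5, 'afcccaaadbadbbfcb')
  5 → (0, 'affedafcccaaadbadbbfcb')
  6 → (21, 'b')
  7 → (14, 'badbbfcb')
  8 → (17, 'bbfcb')
  9 → (18, 'bfcb')
  10 → (9, 'caaadbadbbfcb')
  11 → (20, 'cb')
  12 → (8, 'ccaaadbadbbfcb')
  13 → (7, 'cccaaadbadbbfcb')
  14 → (4, 'dafcccaaadbadbbfcb')
  15 → (13, 'dbadbbfcb')
  16 → (16, 'dbbfcb')
  17 → (3, 'edafcccaaadbadbbfcb')
  18 → (19, 'fcb')
  19 → (6, 'fcccaaadbadbbfcb')
  20 → (2, 'fedafcccaaadbadbbfcb')
  21 → (1, 'ffedafcccaaadbadbbfcb')

[10, 11, 12, 15, 5, 0, 21, 14, 17, 18, 9, 20, 8, 7, 4, 13, 16, 3, 19, 6, 2, 1]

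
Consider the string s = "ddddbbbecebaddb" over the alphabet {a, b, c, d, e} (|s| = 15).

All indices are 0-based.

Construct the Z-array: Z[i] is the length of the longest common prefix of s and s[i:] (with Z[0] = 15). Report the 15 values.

[15, 3, 2, 1, 0, 0, 0, 0, 0, 0, 0, 0, 2, 1, 0]

Z[0]=15
i=1: fresh scan; Z[1]=3 scan→box=[1,4)
i=2: min(r-i=2, Z[1]=3)=2; Z[2]=2
i=3: min(r-i=1, Z[2]=2)=1; Z[3]=1
i=4: fresh scan; Z[4]=0
i=5: fresh scan; Z[5]=0
i=6: fresh scan; Z[6]=0
i=7: fresh scan; Z[7]=0
i=8: fresh scan; Z[8]=0
i=9: fresh scan; Z[9]=0
i=10: fresh scan; Z[10]=0
i=11: fresh scan; Z[11]=0
i=12: fresh scan; Z[12]=2 scan→box=[12,14)
i=13: min(r-i=1, Z[1]=3)=1; Z[13]=1
i=14: fresh scan; Z[14]=0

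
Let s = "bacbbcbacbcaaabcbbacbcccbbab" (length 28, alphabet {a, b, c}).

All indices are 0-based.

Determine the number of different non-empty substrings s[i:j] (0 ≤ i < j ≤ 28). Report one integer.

349

rank→(start, suffix):
  0 → (11, 'aaabcbbacbcccbbab')
  1 → (12, 'aabcbbacbcccbbab')
  2 → (26, 'ab')
  3 → (13, 'abcbbacbcccbbab')
  4 → (1, 'acbbcbacbcaaabcbbacbcccbbab')
  5 → (7, 'acbcaaabcbbacbcccbbab')
  6 → (18, 'acbcccbbab')
  7 → (27, 'b')
  8 → (25, 'bab')
  9 → (0, 'bacbbcbacbcaaabcbbacbcccbbab')
  10 → (6, 'bacbcaaabcbbacbcccbbab')
  11 → (17, 'bacbcccbbab')
  12 → (24, 'bbab')
  13 → (16, 'bbacbcccbbab')
  14 → (3, 'bbcbacbcaaabcbbacbcccbbab')
  15 → (9, 'bcaaabcbbacbcccbbab')
  16 → (4, 'bcbacbcaaabcbbacbcccbbab')
  17 → (14, 'bcbbacbcccbbab')
  18 → (20, 'bcccbbab')
  19 → (10, 'caaabcbbacbcccbbab')
  20 → (5, 'cbacbcaaabcbbacbcccbbab')
  21 → (23, 'cbbab')
  22 → (15, 'cbbacbcccbbab')
  23 → (2, 'cbbcbacbcaaabcbbacbcccbbab')
  24 → (8, 'cbcaaabcbbacbcccbbab')
  25 → (19, 'cbcccbbab')
  26 → (22, 'ccbbab')
  27 → (21, 'cccbbab')

SA = [11, 12, 26, 13, 1, 7, 18, 27, 25, 0, 6, 17, 24, 16, 3, 9, 4, 14, 20, 10, 5, 23, 15, 2, 8, 19, 22, 21]
rank  pair      lcp
   1  s[11:],s[12:]  2  'aa'
   2  s[12:],s[26:]  1  'a'
   3  s[26:],s[13:]  2  'ab'
   4  s[13:],s[1:]  1  'a'
   5  s[1:],s[7:]  3  'acb'
   6  s[7:],s[18:]  4  'acbc'
   7  s[18:],s[27:]  0  ''
   8  s[27:],s[25:]  1  'b'
   9  s[25:],s[0:]  2  'ba'
  10  s[0:],s[6:]  4  'bacb'
  11  s[6:],s[17:]  5  'bacbc'
  12  s[17:],s[24:]  1  'b'
  13  s[24:],s[16:]  3  'bba'
  14  s[16:],s[3:]  2  'bb'
  15  s[3:],s[9:]  1  'b'
  16  s[9:],s[4:]  2  'bc'
  17  s[4:],s[14:]  3  'bcb'
  18  s[14:],s[20:]  2  'bc'
  19  s[20:],s[10:]  0  ''
  20  s[10:],s[5:]  1  'c'
  21  s[5:],s[23:]  2  'cb'
  22  s[23:],s[15:]  4  'cbba'
  23  s[15:],s[2:]  3  'cbb'
  24  s[2:],s[8:]  2  'cb'
  25  s[8:],s[19:]  3  'cbc'
  26  s[19:],s[22:]  1  'c'
  27  s[22:],s[21:]  2  'cc'

n(n+1)/2 = 28·29/2 = 406
Σ LCP = 0 + 2 + 1 + 2 + 1 + 3 + 4 + 0 + 1 + 2 + 4 + 5 + 1 + 3 + 2 + 1 + 2 + 3 + 2 + 0 + 1 + 2 + 4 + 3 + 2 + 3 + 1 + 2 = 57
distinct = 406 − 57 = 349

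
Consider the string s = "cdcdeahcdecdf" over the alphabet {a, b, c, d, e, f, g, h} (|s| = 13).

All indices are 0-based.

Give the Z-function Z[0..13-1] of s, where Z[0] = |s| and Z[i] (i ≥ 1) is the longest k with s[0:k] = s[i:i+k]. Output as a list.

[13, 0, 2, 0, 0, 0, 0, 2, 0, 0, 2, 0, 0]

Z[0]=13
i=1: outside box; Z[1]=0
i=2: outside box; Z[2]=2 grow→box=[2,4)
i=3: min(r-i=1, Z[1]=0)=0; Z[3]=0
i=4: outside box; Z[4]=0
i=5: outside box; Z[5]=0
i=6: outside box; Z[6]=0
i=7: outside box; Z[7]=2 grow→box=[7,9)
i=8: min(r-i=1, Z[1]=0)=0; Z[8]=0
i=9: outside box; Z[9]=0
i=10: outside box; Z[10]=2 grow→box=[10,12)
i=11: min(r-i=1, Z[1]=0)=0; Z[11]=0
i=12: outside box; Z[12]=0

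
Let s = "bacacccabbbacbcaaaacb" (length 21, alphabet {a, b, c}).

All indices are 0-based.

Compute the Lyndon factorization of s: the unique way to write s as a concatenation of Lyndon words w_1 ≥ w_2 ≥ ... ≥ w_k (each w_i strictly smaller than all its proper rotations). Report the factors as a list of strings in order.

emit factor 1: 'b' (i=0, period=1)
emit factor 2: 'acaccc' (i=1, period=6)
emit factor 3: 'abbbacbc' (i=7, period=8)
emit factor 4: 'aaaacb' (i=15, period=6)

["b", "acaccc", "abbbacbc", "aaaacb"]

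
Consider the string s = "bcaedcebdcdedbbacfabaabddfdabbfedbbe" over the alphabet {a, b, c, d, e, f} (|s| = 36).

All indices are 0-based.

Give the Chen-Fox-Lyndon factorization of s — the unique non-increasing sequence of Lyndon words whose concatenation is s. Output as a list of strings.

emit factor 1: 'bc' (i=0, period=2)
emit factor 2: 'aedcebdcdedbb' (i=2, period=13)
emit factor 3: 'acf' (i=15, period=3)
emit factor 4: 'ab' (i=18, period=2)
emit factor 5: 'aabddfdabbfedbbe' (i=20, period=16)

["bc", "aedcebdcdedbb", "acf", "ab", "aabddfdabbfedbbe"]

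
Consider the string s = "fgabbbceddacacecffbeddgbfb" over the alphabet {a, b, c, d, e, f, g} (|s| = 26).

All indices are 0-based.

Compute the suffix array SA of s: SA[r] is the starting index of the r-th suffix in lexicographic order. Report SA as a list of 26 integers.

[2, 10, 12, 25, 3, 4, 5, 18, 23, 11, 13, 6, 15, 9, 8, 20, 21, 14, 7, 19, 24, 17, 16, 0, 1, 22]

sorted suffixes:
  #0 SA[0]=2  'abbbceddacacecffbeddgbfb'
  #1 SA[1]=10  'acacecffbeddgbfb'
  #2 SA[2]=12  'acecffbeddgbfb'
  #3 SA[3]=25  'b'
  #4 SA[4]=3  'bbbceddacacecffbeddgbfb'
  #5 SA[5]=4  'bbceddacacecffbeddgbfb'
  #6 SA[6]=5  'bceddacacecffbeddgbfb'
  #7 SA[7]=18  'beddgbfb'
  #8 SA[8]=23  'bfb'
  #9 SA[9]=11  'cacecffbeddgbfb'
  #10 SA[10]=13  'cecffbeddgbfb'
  #11 SA[11]=6  'ceddacacecffbeddgbfb'
  #12 SA[12]=15  'cffbeddgbfb'
  #13 SA[13]=9  'dacacecffbeddgbfb'
  #14 SA[14]=8  'ddacacecffbeddgbfb'
  #15 SA[15]=20  'ddgbfb'
  #16 SA[16]=21  'dgbfb'
  #17 SA[17]=14  'ecffbeddgbfb'
  #18 SA[18]=7  'eddacacecffbeddgbfb'
  #19 SA[19]=19  'eddgbfb'
  #20 SA[20]=24  'fb'
  #21 SA[21]=17  'fbeddgbfb'
  #22 SA[22]=16  'ffbeddgbfb'
  #23 SA[23]=0  'fgabbbceddacacecffbeddgbfb'
  #24 SA[24]=1  'gabbbceddacacecffbeddgbfb'
  #25 SA[25]=22  'gbfb'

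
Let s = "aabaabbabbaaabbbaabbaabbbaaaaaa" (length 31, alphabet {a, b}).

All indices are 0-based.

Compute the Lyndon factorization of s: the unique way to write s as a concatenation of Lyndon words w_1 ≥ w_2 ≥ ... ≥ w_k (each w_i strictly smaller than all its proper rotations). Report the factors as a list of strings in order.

["aabaabbabb", "aaabbbaabbaabbb", "a", "a", "a", "a", "a", "a"]

emit factor 1: 'aabaabbabb' (i=0, period=10)
emit factor 2: 'aaabbbaabbaabbb' (i=10, period=15)
emit factor 3: 'a' (i=25, period=1)
emit factor 4: 'a' (i=26, period=1)
emit factor 5: 'a' (i=27, period=1)
emit factor 6: 'a' (i=28, period=1)
emit factor 7: 'a' (i=29, period=1)
emit factor 8: 'a' (i=30, period=1)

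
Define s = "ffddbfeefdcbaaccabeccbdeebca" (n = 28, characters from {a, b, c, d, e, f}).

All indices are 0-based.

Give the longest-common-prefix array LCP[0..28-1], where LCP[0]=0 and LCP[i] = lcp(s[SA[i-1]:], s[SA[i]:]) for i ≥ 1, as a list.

[0, 1, 1, 1, 0, 1, 1, 1, 1, 0, 2, 1, 2, 1, 2, 0, 1, 1, 1, 0, 1, 1, 2, 1, 0, 2, 1, 1]

sorted suffixes:
  #0 SA[0]=27  'a'
  #1 SA[1]=12  'aaccabeccbdeebca'
  #2 SA[2]=16  'abeccbdeebca'
  #3 SA[3]=13  'accabeccbdeebca'
  #4 SA[4]=11  'baaccabeccbdeebca'
  #5 SA[5]=25  'bca'
  #6 SA[6]=21  'bdeebca'
  #7 SA[7]=17  'beccbdeebca'
  #8 SA[8]=4  'bfeefdcbaaccabeccbdeebca'
  #9 SA[9]=26  'ca'
  #10 SA[10]=15  'cabeccbdeebca'
  #11 SA[11]=10  'cbaaccabeccbdeebca'
  #12 SA[12]=20  'cbdeebca'
  #13 SA[13]=14  'ccabeccbdeebca'
  #14 SA[14]=19  'ccbdeebca'
  #15 SA[15]=3  'dbfeefdcbaaccabeccbdeebca'
  #16 SA[16]=9  'dcbaaccabeccbdeebca'
  #17 SA[17]=2  'ddbfeefdcbaaccabeccbdeebca'
  #18 SA[18]=22  'deebca'
  #19 SA[19]=24  'ebca'
  #20 SA[20]=18  'eccbdeebca'
  #21 SA[21]=23  'eebca'
  #22 SA[22]=6  'eefdcbaaccabeccbdeebca'
  #23 SA[23]=7  'efdcbaaccabeccbdeebca'
  #24 SA[24]=8  'fdcbaaccabeccbdeebca'
  #25 SA[25]=1  'fddbfeefdcbaaccabeccbdeebca'
  #26 SA[26]=5  'feefdcbaaccabeccbdeebca'
  #27 SA[27]=0  'ffddbfeefdcbaaccabeccbdeebca'

SA = [27, 12, 16, 13, 11, 25, 21, 17, 4, 26, 15, 10, 20, 14, 19, 3, 9, 2, 22, 24, 18, 23, 6, 7, 8, 1, 5, 0]
i: (SA[i-1],SA[i]) lcp shared
  1: (27,12) 1 'a'
  2: (12,16) 1 'a'
  3: (16,13) 1 'a'
  4: (13,11) 0 ''
  5: (11,25) 1 'b'
  6: (25,21) 1 'b'
  7: (21,17) 1 'b'
  8: (17,4) 1 'b'
  9: (4,26) 0 ''
  10: (26,15) 2 'ca'
  11: (15,10) 1 'c'
  12: (10,20) 2 'cb'
  13: (20,14) 1 'c'
  14: (14,19) 2 'cc'
  15: (19,3) 0 ''
  16: (3,9) 1 'd'
  17: (9,2) 1 'd'
  18: (2,22) 1 'd'
  19: (22,24) 0 ''
  20: (24,18) 1 'e'
  21: (18,23) 1 'e'
  22: (23,6) 2 'ee'
  23: (6,7) 1 'e'
  24: (7,8) 0 ''
  25: (8,1) 2 'fd'
  26: (1,5) 1 'f'
  27: (5,0) 1 'f'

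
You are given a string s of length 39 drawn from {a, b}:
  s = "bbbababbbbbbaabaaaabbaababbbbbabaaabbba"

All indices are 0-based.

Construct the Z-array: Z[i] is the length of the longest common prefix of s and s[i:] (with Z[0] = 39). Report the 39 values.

Z[0]=39
i=1: fresh scan; Z[1]=2 extend→box=[1,3)
i=2: min(r-i=1, Z[1]=2)=1; Z[2]=1
i=3: fresh scan; Z[3]=0
i=4: fresh scan; Z[4]=1 extend→box=[4,5)
i=5: fresh scan; Z[5]=0
i=6: fresh scan; Z[6]=3 extend→box=[6,9)
i=7: min(r-i=2, Z[1]=2)=2; Z[7]=3 extend→box=[7,10)
i=8: min(r-i=2, Z[1]=2)=2; Z[8]=3 extend→box=[8,11)
i=9: min(r-i=2, Z[1]=2)=2; Z[9]=4 extend→box=[9,13)
i=10: min(r-i=3, Z[1]=2)=2; Z[10]=2
i=11: min(r-i=2, Z[2]=1)=1; Z[11]=1
i=12: min(r-i=1, Z[3]=0)=0; Z[12]=0
i=13: fresh scan; Z[13]=0
i=14: fresh scan; Z[14]=1 extend→box=[14,15)
i=15: fresh scan; Z[15]=0
i=16: fresh scan; Z[16]=0
i=17: fresh scan; Z[17]=0
i=18: fresh scan; Z[18]=0
i=19: fresh scan; Z[19]=2 extend→box=[19,21)
i=20: min(r-i=1, Z[1]=2)=1; Z[20]=1
i=21: fresh scan; Z[21]=0
i=22: fresh scan; Z[22]=0
i=23: fresh scan; Z[23]=1 extend→box=[23,24)
i=24: fresh scan; Z[24]=0
i=25: fresh scan; Z[25]=3 extend→box=[25,28)
i=26: min(r-i=2, Z[1]=2)=2; Z[26]=3 extend→box=[26,29)
i=27: min(r-i=2, Z[1]=2)=2; Z[27]=6 extend→box=[27,33)
i=28: min(r-i=5, Z[1]=2)=2; Z[28]=2
i=29: min(r-i=4, Z[2]=1)=1; Z[29]=1
i=30: min(r-i=3, Z[3]=0)=0; Z[30]=0
i=31: min(r-i=2, Z[4]=1)=1; Z[31]=1
i=32: min(r-i=1, Z[5]=0)=0; Z[32]=0
i=33: fresh scan; Z[33]=0
i=34: fresh scan; Z[34]=0
i=35: fresh scan; Z[35]=4 extend→box=[35,39)
i=36: min(r-i=3, Z[1]=2)=2; Z[36]=2
i=37: min(r-i=2, Z[2]=1)=1; Z[37]=1
i=38: min(r-i=1, Z[3]=0)=0; Z[38]=0

[39, 2, 1, 0, 1, 0, 3, 3, 3, 4, 2, 1, 0, 0, 1, 0, 0, 0, 0, 2, 1, 0, 0, 1, 0, 3, 3, 6, 2, 1, 0, 1, 0, 0, 0, 4, 2, 1, 0]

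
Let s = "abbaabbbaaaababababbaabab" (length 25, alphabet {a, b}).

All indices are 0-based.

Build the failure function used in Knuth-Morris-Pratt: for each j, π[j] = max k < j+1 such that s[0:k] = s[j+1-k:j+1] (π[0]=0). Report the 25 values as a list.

[0, 0, 0, 1, 1, 2, 3, 0, 1, 1, 1, 1, 2, 1, 2, 1, 2, 1, 2, 3, 4, 5, 6, 1, 2]

π[0] = 0
j=1 s[j]='b': π[1]=0 (border '')
j=2 s[j]='b': π[2]=0 (border '')
j=3 s[j]='a': π[3]=1 (border 'a')
j=4 s[j]='a': k: 1→0; π[4]=1 (border 'a')
j=5 s[j]='b': π[5]=2 (border 'ab')
j=6 s[j]='b': π[6]=3 (border 'abb')
j=7 s[j]='b': k: 3→0; π[7]=0 (border '')
j=8 s[j]='a': π[8]=1 (border 'a')
j=9 s[j]='a': k: 1→0; π[9]=1 (border 'a')
j=10 s[j]='a': k: 1→0; π[10]=1 (border 'a')
j=11 s[j]='a': k: 1→0; π[11]=1 (border 'a')
j=12 s[j]='b': π[12]=2 (border 'ab')
j=13 s[j]='a': k: 2→0; π[13]=1 (border 'a')
j=14 s[j]='b': π[14]=2 (border 'ab')
j=15 s[j]='a': k: 2→0; π[15]=1 (border 'a')
j=16 s[j]='b': π[16]=2 (border 'ab')
j=17 s[j]='a': k: 2→0; π[17]=1 (border 'a')
j=18 s[j]='b': π[18]=2 (border 'ab')
j=19 s[j]='b': π[19]=3 (border 'abb')
j=20 s[j]='a': π[20]=4 (border 'abba')
j=21 s[j]='a': π[21]=5 (border 'abbaa')
j=22 s[j]='b': π[22]=6 (border 'abbaab')
j=23 s[j]='a': k: 6→2→0; π[23]=1 (border 'a')
j=24 s[j]='b': π[24]=2 (border 'ab')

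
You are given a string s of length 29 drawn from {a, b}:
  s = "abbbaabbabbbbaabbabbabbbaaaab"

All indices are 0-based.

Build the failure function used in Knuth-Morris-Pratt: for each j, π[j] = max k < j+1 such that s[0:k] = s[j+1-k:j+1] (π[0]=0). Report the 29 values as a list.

[0, 0, 0, 0, 1, 1, 2, 3, 1, 2, 3, 4, 0, 1, 1, 2, 3, 1, 2, 3, 1, 2, 3, 4, 5, 6, 1, 1, 2]

π[0] = 0
j=1 s[j]='b': π[1]=0 (border '')
j=2 s[j]='b': π[2]=0 (border '')
j=3 s[j]='b': π[3]=0 (border '')
j=4 s[j]='a': π[4]=1 (border 'a')
j=5 s[j]='a': k: 1→0; π[5]=1 (border 'a')
j=6 s[j]='b': π[6]=2 (border 'ab')
j=7 s[j]='b': π[7]=3 (border 'abb')
j=8 s[j]='a': k: 3→0; π[8]=1 (border 'a')
j=9 s[j]='b': π[9]=2 (border 'ab')
j=10 s[j]='b': π[10]=3 (border 'abb')
j=11 s[j]='b': π[11]=4 (border 'abbb')
j=12 s[j]='b': k: 4→0; π[12]=0 (border '')
j=13 s[j]='a': π[13]=1 (border 'a')
j=14 s[j]='a': k: 1→0; π[14]=1 (border 'a')
j=15 s[j]='b': π[15]=2 (border 'ab')
j=16 s[j]='b': π[16]=3 (border 'abb')
j=17 s[j]='a': k: 3→0; π[17]=1 (border 'a')
j=18 s[j]='b': π[18]=2 (border 'ab')
j=19 s[j]='b': π[19]=3 (border 'abb')
j=20 s[j]='a': k: 3→0; π[20]=1 (border 'a')
j=21 s[j]='b': π[21]=2 (border 'ab')
j=22 s[j]='b': π[22]=3 (border 'abb')
j=23 s[j]='b': π[23]=4 (border 'abbb')
j=24 s[j]='a': π[24]=5 (border 'abbba')
j=25 s[j]='a': π[25]=6 (border 'abbbaa')
j=26 s[j]='a': k: 6→1→0; π[26]=1 (border 'a')
j=27 s[j]='a': k: 1→0; π[27]=1 (border 'a')
j=28 s[j]='b': π[28]=2 (border 'ab')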